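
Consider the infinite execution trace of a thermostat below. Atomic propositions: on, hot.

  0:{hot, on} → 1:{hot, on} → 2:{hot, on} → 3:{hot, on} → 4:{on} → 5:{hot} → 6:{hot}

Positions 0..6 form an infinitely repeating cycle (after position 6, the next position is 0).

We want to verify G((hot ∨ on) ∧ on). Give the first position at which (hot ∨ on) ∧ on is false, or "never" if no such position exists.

5

Check (hot ∨ on) ∧ on at each position in order: 0 ✓, 1 ✓, 2 ✓, 3 ✓, 4 ✓.
At position 5 the labels are {hot}, so (hot ∨ on) ∧ on is false there. This is the first violation.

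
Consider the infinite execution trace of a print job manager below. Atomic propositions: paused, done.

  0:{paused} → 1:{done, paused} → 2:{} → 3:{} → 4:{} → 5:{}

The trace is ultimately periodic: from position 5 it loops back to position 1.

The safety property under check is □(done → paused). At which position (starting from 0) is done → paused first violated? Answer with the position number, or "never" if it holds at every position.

done → paused holds at every position 0..5, and those are all the positions the trace ever visits, so the invariant □(done → paused) is never violated.

never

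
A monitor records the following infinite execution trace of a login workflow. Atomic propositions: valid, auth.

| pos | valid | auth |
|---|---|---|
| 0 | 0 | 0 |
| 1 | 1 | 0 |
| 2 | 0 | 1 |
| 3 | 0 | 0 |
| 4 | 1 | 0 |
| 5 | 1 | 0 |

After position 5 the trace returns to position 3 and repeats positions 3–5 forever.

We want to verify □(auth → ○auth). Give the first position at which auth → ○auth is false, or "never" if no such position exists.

Check auth → ○auth at each position in order: 0 ✓, 1 ✓.
At position 2 the labels are {auth} and the next position 3 has {}, so auth → ○auth is false there. This is the first violation.

2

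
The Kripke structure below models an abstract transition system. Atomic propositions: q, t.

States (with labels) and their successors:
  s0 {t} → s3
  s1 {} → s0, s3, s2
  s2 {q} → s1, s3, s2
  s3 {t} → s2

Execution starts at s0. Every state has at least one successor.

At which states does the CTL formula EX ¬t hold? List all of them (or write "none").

States satisfying ¬t: {s1, s2}.
States satisfying EX ¬t: {s1, s2, s3}.

{s1, s2, s3}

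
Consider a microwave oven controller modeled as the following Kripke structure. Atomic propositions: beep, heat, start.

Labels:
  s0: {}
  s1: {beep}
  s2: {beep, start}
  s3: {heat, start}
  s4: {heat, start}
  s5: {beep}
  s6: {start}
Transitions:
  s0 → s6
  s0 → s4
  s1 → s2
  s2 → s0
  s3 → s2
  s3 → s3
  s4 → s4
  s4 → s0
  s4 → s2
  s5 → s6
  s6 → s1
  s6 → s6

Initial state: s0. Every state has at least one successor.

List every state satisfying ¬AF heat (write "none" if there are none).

{s0, s1, s2, s5, s6}

States satisfying heat: {s3, s4}.
States satisfying AF heat: {s3, s4}.
States satisfying ¬AF heat: {s0, s1, s2, s5, s6}.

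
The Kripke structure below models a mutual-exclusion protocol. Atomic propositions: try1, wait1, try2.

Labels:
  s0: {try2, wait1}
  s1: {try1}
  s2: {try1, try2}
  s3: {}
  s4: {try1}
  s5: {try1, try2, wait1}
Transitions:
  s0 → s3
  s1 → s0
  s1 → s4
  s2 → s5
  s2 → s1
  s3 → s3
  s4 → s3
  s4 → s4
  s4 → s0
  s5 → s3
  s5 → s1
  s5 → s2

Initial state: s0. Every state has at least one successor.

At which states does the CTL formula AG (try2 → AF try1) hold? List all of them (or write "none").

{s3}

States satisfying try2 → AF try1: {s1, s2, s3, s4, s5}.
States satisfying AG (try2 → AF try1): {s3}.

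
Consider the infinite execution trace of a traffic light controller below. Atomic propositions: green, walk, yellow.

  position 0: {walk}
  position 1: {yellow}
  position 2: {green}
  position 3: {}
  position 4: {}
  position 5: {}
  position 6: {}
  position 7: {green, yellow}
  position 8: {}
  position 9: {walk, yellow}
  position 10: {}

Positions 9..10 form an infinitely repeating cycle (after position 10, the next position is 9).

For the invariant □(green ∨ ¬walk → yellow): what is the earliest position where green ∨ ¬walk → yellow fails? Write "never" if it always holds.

2

Check green ∨ ¬walk → yellow at each position in order: 0 ✓, 1 ✓.
At position 2 the labels are {green}, so green ∨ ¬walk → yellow is false there. This is the first violation.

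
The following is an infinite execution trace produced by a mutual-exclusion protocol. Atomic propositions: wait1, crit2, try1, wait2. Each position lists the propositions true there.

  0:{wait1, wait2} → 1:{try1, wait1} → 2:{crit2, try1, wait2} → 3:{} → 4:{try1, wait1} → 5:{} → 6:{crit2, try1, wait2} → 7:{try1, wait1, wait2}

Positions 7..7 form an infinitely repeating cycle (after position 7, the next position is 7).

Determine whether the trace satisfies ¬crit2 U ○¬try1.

Satisfied

Walking from position 0: ○¬try1 first holds at position 2, and ¬crit2 holds at every earlier position along the way, so ¬crit2 U ○¬try1 holds.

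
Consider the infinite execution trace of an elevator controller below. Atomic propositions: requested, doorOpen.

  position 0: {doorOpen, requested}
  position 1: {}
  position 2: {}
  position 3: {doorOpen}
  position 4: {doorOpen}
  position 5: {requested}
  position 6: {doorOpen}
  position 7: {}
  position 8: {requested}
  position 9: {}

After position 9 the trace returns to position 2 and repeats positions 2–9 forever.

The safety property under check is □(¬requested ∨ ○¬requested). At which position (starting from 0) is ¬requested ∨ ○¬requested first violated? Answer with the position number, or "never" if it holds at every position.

¬requested ∨ ○¬requested holds at every position 0..9, and those are all the positions the trace ever visits, so the invariant □(¬requested ∨ ○¬requested) is never violated.

never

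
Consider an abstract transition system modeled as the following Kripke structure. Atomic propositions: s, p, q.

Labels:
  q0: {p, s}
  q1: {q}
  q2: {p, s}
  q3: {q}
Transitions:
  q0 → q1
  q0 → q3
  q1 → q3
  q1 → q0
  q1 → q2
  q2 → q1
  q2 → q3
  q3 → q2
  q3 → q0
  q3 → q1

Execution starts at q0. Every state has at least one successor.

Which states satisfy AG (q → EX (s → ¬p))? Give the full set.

States satisfying q → EX (s → ¬p): {q0, q1, q2, q3}.
States satisfying AG (q → EX (s → ¬p)): {q0, q1, q2, q3}.

{q0, q1, q2, q3}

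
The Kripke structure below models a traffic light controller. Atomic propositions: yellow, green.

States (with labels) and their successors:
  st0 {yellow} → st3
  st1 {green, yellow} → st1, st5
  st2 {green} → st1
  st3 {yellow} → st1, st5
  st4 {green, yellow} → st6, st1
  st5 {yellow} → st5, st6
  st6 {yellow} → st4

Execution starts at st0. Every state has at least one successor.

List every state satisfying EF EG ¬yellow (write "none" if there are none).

States satisfying EG ¬yellow: ∅.
States satisfying EF EG ¬yellow: ∅.

none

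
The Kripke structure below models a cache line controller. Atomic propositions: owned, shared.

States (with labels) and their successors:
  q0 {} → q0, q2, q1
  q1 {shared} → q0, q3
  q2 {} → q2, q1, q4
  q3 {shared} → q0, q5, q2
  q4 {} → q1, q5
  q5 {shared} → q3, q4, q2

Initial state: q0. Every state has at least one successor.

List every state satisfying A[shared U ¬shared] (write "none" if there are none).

{q0, q2, q4}

States satisfying shared: {q1, q3, q5}.
States satisfying ¬shared: {q0, q2, q4}.
States satisfying A[shared U ¬shared]: {q0, q2, q4}.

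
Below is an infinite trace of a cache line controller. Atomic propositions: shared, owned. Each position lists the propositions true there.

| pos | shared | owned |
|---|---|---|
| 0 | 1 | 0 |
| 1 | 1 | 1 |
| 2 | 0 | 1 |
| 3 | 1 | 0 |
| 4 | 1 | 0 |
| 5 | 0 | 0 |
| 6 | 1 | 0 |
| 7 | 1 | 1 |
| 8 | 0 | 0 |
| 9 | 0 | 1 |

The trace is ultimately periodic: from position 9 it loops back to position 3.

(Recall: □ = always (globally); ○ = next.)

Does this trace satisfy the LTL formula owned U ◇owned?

Walking from position 0: ◇owned first holds at position 0, and owned holds at every earlier position along the way, so owned U ◇owned holds.

Holds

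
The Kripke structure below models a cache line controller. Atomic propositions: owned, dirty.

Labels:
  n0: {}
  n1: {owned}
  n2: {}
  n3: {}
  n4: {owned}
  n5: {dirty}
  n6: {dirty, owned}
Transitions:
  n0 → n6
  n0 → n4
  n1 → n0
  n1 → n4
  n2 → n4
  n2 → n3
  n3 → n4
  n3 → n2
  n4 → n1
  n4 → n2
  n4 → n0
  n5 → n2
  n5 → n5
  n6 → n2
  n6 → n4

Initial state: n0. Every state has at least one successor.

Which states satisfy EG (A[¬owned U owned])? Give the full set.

{n0, n1, n4, n6}

States satisfying A[¬owned U owned]: {n0, n1, n4, n6}.
States satisfying EG (A[¬owned U owned]): {n0, n1, n4, n6}.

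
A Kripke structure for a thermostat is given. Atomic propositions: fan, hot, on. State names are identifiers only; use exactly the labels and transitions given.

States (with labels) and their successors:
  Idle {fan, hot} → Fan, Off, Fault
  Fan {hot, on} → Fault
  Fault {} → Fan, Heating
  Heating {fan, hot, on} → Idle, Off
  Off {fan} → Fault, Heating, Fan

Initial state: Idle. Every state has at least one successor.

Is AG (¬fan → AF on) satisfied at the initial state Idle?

Holds

States satisfying ¬fan → AF on: {Idle, Fan, Fault, Heating, Off}.
States satisfying AG (¬fan → AF on): {Idle, Fan, Fault, Heating, Off}.
Every state reachable from Idle satisfies ¬fan → AF on.
Idle ∈ Sat(AG (¬fan → AF on)).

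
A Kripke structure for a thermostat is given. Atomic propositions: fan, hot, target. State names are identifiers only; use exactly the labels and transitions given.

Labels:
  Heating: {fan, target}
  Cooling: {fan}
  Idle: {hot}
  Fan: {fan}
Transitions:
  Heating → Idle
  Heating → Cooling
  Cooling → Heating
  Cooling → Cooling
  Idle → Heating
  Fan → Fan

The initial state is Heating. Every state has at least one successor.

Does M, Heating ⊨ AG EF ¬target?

Yes

States satisfying EF ¬target: {Heating, Cooling, Idle, Fan}.
States satisfying AG EF ¬target: {Heating, Cooling, Idle, Fan}.
Every state reachable from Heating satisfies EF ¬target.
Heating ∈ Sat(AG EF ¬target).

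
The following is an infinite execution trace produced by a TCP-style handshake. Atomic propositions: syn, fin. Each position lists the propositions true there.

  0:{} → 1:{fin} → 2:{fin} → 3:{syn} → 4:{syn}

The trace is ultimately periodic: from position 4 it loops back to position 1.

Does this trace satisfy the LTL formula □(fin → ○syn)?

No

fin → ○syn must hold at every position from 0 onward. It fails at position 1, so □(fin → ○syn) is false.
Positions where fin holds: 1, 2.
Check ○syn at each: 1→fails, 2→ok.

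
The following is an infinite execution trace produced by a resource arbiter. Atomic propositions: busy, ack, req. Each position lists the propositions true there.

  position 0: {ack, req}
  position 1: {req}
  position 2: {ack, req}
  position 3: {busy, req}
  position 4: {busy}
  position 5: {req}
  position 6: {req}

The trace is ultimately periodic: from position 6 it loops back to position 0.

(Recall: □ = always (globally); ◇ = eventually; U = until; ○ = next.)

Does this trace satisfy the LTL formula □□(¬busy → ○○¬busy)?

□(¬busy → ○○¬busy) must hold at every position from 0 onward. It fails at position 0, so □□(¬busy → ○○¬busy) is false.

Does not hold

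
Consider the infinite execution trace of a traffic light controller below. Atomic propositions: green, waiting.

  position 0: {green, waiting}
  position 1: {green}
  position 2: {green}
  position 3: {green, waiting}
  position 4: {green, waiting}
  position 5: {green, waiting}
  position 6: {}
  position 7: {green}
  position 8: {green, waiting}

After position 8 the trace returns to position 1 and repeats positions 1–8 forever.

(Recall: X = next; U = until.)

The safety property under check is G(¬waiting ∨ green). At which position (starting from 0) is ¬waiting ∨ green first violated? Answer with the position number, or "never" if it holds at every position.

¬waiting ∨ green holds at every position 0..8, and those are all the positions the trace ever visits, so the invariant G(¬waiting ∨ green) is never violated.

never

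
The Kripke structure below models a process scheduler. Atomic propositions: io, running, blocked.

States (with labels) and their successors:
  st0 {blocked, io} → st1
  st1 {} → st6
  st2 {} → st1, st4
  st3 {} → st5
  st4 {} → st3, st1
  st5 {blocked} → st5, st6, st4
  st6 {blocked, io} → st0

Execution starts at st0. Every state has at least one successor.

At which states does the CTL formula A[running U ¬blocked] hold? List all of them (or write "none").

{st1, st2, st3, st4}

States satisfying running: ∅.
States satisfying ¬blocked: {st1, st2, st3, st4}.
States satisfying A[running U ¬blocked]: {st1, st2, st3, st4}.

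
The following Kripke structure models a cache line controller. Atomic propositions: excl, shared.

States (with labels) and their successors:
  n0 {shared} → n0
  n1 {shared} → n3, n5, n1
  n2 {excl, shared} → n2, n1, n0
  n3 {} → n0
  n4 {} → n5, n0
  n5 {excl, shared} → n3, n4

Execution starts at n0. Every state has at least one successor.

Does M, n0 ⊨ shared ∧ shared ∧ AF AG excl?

States satisfying shared ∧ shared: {n0, n1, n2, n5}.
States satisfying AG excl: ∅.
States satisfying AF AG excl: ∅.
States satisfying shared ∧ shared ∧ AF AG excl: ∅.
n0 ∉ Sat(shared ∧ shared ∧ AF AG excl).

Does not hold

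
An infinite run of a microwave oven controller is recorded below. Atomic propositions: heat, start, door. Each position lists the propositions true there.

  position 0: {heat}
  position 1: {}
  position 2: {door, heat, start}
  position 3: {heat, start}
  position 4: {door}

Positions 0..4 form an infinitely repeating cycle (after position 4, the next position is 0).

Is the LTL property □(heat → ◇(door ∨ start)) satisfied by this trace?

Yes

heat → ◇(door ∨ start) holds at every position 0..4, and those are all positions ever visited, so □(heat → ◇(door ∨ start)) holds.
Positions where heat holds: 0, 2, 3.
Check ◇(door ∨ start) at each: 0→ok, 2→ok, 3→ok.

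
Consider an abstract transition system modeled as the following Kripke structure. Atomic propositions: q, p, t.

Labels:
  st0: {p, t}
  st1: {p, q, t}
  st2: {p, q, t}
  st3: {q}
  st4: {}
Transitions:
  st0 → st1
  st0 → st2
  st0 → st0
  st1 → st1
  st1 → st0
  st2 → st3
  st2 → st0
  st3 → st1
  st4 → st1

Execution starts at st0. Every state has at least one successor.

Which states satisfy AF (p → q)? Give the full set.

States satisfying p → q: {st1, st2, st3, st4}.
States satisfying AF (p → q): {st1, st2, st3, st4}.

{st1, st2, st3, st4}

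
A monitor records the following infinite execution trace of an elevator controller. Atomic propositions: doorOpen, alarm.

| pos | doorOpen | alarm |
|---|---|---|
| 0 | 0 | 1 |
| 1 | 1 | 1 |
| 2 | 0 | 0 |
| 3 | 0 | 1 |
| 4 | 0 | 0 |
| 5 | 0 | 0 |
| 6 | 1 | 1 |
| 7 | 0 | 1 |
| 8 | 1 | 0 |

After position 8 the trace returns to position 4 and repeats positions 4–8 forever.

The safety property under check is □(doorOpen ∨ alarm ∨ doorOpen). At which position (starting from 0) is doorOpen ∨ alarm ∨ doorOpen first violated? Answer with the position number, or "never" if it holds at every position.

Check doorOpen ∨ alarm ∨ doorOpen at each position in order: 0 ✓, 1 ✓.
At position 2 the labels are {}, so doorOpen ∨ alarm ∨ doorOpen is false there. This is the first violation.

2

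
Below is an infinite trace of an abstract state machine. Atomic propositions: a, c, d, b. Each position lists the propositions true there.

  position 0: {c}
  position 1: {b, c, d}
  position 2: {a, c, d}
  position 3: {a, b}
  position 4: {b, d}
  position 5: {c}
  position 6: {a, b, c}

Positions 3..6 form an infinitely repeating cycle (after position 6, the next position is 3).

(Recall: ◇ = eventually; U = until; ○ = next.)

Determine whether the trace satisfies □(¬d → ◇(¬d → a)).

Satisfied

¬d → ◇(¬d → a) holds at every position 0..6, and those are all positions ever visited, so □(¬d → ◇(¬d → a)) holds.
Positions where ¬d holds: 0, 3, 5, 6.
Check ◇(¬d → a) at each: 0→ok, 3→ok, 5→ok, 6→ok.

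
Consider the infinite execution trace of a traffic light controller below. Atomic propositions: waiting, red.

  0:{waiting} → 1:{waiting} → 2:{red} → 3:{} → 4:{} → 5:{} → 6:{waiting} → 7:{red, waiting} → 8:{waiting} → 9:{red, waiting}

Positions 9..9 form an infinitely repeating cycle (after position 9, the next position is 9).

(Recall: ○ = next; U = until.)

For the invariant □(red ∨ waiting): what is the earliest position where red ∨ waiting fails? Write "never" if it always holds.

3

Check red ∨ waiting at each position in order: 0 ✓, 1 ✓, 2 ✓.
At position 3 the labels are {}, so red ∨ waiting is false there. This is the first violation.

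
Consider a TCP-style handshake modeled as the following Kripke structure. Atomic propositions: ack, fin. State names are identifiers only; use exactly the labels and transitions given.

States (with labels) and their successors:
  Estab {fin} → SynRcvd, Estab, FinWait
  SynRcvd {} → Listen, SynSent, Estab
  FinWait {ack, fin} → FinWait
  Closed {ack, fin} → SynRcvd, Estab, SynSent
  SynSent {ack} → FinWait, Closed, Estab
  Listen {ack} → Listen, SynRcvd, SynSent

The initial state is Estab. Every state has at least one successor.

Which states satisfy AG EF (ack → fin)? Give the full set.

States satisfying EF (ack → fin): {Estab, SynRcvd, FinWait, Closed, SynSent, Listen}.
States satisfying AG EF (ack → fin): {Estab, SynRcvd, FinWait, Closed, SynSent, Listen}.

{Estab, SynRcvd, FinWait, Closed, SynSent, Listen}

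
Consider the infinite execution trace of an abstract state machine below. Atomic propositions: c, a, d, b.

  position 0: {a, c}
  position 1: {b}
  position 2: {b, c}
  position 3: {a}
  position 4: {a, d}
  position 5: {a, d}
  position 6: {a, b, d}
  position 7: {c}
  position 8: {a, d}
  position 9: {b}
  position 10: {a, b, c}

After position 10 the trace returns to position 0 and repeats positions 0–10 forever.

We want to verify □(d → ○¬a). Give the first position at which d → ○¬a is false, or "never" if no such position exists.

4

Check d → ○¬a at each position in order: 0 ✓, 1 ✓, 2 ✓, 3 ✓.
At position 4 the labels are {a, d} and the next position 5 has {a, d}, so d → ○¬a is false there. This is the first violation.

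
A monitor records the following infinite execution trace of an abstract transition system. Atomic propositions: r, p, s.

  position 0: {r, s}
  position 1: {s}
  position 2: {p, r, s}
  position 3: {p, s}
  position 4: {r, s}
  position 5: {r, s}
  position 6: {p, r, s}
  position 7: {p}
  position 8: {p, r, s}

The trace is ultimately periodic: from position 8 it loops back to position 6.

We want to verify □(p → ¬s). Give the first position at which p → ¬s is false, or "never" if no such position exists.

Check p → ¬s at each position in order: 0 ✓, 1 ✓.
At position 2 the labels are {p, r, s}, so p → ¬s is false there. This is the first violation.

2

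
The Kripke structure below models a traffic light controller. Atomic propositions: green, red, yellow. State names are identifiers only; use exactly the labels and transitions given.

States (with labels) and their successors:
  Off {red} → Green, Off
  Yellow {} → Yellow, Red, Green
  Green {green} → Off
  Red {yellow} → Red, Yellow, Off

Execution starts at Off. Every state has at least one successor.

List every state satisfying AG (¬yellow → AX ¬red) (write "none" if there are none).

States satisfying ¬yellow → AX ¬red: {Yellow, Red}.
States satisfying AG (¬yellow → AX ¬red): ∅.

none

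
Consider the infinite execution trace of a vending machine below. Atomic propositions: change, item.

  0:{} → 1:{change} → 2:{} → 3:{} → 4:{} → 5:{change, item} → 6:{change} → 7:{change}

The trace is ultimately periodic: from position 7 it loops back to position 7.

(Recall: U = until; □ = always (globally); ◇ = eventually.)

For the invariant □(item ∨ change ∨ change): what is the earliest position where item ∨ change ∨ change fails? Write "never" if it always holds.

At position 0 the labels are {}, so item ∨ change ∨ change is false there. This is the first violation.

0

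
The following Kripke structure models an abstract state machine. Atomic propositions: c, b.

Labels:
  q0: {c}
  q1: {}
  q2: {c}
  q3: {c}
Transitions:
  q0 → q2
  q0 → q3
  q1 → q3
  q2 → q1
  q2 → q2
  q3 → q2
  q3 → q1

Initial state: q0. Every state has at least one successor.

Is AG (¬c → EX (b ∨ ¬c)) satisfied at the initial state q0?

States satisfying ¬c → EX (b ∨ ¬c): {q0, q2, q3}.
States satisfying AG (¬c → EX (b ∨ ¬c)): ∅.
q1 is reachable from q0 and violates ¬c → EX (b ∨ ¬c), so AG fails at q0.
q0 ∉ Sat(AG (¬c → EX (b ∨ ¬c))).

Does not hold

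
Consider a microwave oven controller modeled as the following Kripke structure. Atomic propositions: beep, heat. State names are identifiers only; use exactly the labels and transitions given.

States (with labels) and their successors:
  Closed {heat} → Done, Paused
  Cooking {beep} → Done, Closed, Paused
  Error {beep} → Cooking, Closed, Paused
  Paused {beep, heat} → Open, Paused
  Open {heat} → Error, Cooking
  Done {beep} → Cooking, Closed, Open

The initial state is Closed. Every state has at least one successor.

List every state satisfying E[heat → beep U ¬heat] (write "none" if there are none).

{Cooking, Error, Done}

States satisfying heat → beep: {Cooking, Error, Paused, Done}.
States satisfying ¬heat: {Cooking, Error, Done}.
States satisfying E[heat → beep U ¬heat]: {Cooking, Error, Done}.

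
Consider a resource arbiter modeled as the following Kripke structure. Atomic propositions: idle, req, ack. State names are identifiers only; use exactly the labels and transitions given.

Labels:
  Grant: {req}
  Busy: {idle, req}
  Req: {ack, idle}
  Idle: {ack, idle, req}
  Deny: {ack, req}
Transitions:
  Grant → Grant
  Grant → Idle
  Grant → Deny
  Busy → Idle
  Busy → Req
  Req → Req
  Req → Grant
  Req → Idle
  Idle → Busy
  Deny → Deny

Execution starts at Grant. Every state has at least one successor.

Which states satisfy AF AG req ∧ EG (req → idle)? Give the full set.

States satisfying AG req: {Deny}.
States satisfying AF AG req: {Deny}.
States satisfying req → idle: {Busy, Req, Idle}.
States satisfying EG (req → idle): {Busy, Req, Idle}.
States satisfying AF AG req ∧ EG (req → idle): ∅.

none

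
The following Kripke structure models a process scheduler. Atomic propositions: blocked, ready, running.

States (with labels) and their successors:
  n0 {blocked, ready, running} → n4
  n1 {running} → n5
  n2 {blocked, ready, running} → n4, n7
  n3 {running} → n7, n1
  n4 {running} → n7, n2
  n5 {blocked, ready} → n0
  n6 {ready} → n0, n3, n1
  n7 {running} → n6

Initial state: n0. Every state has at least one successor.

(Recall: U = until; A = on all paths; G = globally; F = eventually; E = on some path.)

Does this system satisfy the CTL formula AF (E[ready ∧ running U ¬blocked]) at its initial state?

Holds

States satisfying E[ready ∧ running U ¬blocked]: {n0, n1, n2, n3, n4, n6, n7}.
States satisfying AF (E[ready ∧ running U ¬blocked]): {n0, n1, n2, n3, n4, n5, n6, n7}.
n0 ∈ Sat(AF (E[ready ∧ running U ¬blocked])).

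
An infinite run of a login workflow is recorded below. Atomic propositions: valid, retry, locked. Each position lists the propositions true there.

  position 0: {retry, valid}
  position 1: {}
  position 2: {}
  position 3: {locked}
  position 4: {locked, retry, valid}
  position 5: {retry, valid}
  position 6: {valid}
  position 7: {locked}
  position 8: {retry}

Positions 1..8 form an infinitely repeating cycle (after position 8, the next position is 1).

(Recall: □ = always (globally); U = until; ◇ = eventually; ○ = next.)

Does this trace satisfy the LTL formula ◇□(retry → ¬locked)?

□(retry → ¬locked) is false at every position 0..8, so it never becomes true and ◇□(retry → ¬locked) fails.

Does not hold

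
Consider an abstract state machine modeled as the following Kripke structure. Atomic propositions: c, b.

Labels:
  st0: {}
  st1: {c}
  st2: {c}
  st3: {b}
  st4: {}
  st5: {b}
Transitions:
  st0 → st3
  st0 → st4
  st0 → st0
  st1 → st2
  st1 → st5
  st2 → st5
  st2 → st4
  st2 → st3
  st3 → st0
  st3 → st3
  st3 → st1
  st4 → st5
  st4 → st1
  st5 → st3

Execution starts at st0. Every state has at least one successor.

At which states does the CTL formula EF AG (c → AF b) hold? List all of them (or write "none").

States satisfying AG (c → AF b): ∅.
States satisfying EF AG (c → AF b): ∅.

none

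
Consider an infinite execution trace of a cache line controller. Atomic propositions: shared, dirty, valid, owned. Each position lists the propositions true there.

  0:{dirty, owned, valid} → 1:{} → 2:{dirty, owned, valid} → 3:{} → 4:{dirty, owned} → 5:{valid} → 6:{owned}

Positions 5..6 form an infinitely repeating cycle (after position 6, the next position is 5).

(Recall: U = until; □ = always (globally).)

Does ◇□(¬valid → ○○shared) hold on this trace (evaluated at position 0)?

Violated

□(¬valid → ○○shared) is false at every position 0..6, so it never becomes true and ◇□(¬valid → ○○shared) fails.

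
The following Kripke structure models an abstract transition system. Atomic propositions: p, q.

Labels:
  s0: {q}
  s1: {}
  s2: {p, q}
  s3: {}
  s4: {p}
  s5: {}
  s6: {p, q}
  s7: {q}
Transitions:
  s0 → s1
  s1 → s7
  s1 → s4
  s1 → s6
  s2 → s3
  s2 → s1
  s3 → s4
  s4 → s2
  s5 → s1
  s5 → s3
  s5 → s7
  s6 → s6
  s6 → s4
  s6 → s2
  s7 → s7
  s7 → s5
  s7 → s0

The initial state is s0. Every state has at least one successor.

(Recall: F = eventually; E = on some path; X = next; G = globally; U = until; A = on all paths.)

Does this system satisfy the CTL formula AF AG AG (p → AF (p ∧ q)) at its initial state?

States satisfying AG AG (p → AF (p ∧ q)): {s0, s1, s2, s3, s4, s5, s6, s7}.
States satisfying AF AG AG (p → AF (p ∧ q)): {s0, s1, s2, s3, s4, s5, s6, s7}.
s0 ∈ Sat(AF AG AG (p → AF (p ∧ q))).

Satisfied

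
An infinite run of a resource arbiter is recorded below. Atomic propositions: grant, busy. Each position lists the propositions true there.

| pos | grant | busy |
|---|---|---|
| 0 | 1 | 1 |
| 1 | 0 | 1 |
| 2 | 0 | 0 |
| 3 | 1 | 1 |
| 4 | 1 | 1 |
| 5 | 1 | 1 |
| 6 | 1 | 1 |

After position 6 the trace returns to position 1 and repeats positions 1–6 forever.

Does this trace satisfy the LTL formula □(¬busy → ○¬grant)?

Does not hold

¬busy → ○¬grant must hold at every position from 0 onward. It fails at position 2, so □(¬busy → ○¬grant) is false.
Positions where ¬busy holds: 2.
Check ○¬grant at each: 2→fails.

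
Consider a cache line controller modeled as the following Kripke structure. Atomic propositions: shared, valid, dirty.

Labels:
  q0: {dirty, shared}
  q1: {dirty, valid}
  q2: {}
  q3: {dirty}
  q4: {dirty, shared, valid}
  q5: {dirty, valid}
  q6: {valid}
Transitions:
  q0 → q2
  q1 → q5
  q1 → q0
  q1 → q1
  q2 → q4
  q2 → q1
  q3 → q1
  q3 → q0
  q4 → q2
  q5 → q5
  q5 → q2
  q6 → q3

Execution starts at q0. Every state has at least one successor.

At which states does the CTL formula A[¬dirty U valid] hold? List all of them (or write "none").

States satisfying ¬dirty: {q2, q6}.
States satisfying valid: {q1, q4, q5, q6}.
States satisfying A[¬dirty U valid]: {q1, q2, q4, q5, q6}.

{q1, q2, q4, q5, q6}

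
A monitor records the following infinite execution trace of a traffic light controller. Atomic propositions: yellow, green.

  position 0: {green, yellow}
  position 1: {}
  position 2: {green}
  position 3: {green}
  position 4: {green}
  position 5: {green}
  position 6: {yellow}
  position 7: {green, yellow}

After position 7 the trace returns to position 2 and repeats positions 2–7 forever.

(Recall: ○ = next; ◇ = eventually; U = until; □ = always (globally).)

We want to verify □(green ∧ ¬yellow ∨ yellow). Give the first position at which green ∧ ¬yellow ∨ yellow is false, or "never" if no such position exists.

Check green ∧ ¬yellow ∨ yellow at each position in order: 0 ✓.
At position 1 the labels are {}, so green ∧ ¬yellow ∨ yellow is false there. This is the first violation.

1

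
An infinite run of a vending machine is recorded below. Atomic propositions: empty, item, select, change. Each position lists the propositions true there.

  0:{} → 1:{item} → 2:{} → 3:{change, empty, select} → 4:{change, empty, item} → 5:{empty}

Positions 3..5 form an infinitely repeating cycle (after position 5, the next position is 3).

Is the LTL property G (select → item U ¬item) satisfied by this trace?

Holds

select → item U ¬item holds at every position 0..5, and those are all positions ever visited, so G (select → item U ¬item) holds.
Positions where select holds: 3.
Check item U ¬item at each: 3→ok.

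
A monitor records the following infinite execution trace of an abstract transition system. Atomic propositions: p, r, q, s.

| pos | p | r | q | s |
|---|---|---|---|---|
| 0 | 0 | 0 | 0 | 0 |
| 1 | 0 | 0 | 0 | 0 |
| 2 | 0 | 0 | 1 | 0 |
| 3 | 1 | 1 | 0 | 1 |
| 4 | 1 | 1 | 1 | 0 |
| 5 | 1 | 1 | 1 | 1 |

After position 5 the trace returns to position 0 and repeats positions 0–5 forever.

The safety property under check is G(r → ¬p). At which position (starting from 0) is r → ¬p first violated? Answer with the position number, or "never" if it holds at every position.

3

Check r → ¬p at each position in order: 0 ✓, 1 ✓, 2 ✓.
At position 3 the labels are {p, r, s}, so r → ¬p is false there. This is the first violation.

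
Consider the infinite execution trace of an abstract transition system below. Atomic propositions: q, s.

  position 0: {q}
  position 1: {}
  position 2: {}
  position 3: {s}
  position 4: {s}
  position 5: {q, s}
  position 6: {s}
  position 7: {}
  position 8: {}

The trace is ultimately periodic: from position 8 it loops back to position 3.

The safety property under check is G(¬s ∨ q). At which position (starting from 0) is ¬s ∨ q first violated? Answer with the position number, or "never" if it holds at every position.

3

Check ¬s ∨ q at each position in order: 0 ✓, 1 ✓, 2 ✓.
At position 3 the labels are {s}, so ¬s ∨ q is false there. This is the first violation.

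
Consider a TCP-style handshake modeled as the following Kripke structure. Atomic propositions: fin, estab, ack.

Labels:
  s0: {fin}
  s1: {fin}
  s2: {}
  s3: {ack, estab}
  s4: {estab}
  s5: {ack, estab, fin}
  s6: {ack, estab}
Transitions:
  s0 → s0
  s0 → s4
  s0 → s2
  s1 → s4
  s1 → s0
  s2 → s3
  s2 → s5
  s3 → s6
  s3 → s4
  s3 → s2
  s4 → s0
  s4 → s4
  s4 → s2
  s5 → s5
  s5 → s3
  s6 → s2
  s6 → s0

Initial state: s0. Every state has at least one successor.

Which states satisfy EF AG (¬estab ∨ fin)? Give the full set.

States satisfying AG (¬estab ∨ fin): ∅.
States satisfying EF AG (¬estab ∨ fin): ∅.

none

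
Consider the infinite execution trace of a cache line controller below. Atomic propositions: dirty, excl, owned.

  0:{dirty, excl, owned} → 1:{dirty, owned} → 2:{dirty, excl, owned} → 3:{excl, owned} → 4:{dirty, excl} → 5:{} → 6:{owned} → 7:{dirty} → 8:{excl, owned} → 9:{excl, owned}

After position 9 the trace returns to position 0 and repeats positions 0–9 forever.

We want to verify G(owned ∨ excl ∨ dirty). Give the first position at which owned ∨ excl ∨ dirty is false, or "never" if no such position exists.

Check owned ∨ excl ∨ dirty at each position in order: 0 ✓, 1 ✓, 2 ✓, 3 ✓, 4 ✓.
At position 5 the labels are {}, so owned ∨ excl ∨ dirty is false there. This is the first violation.

5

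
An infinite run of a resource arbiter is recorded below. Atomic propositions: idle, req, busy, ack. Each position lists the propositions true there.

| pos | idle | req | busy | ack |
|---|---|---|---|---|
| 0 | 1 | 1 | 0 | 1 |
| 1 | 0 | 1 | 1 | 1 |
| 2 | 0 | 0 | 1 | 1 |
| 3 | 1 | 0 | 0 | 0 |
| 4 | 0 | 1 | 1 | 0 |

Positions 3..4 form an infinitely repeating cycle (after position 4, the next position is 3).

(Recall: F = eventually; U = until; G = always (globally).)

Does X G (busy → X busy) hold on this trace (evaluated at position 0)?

The position after 0 is 1; G (busy → X busy) is false there.

No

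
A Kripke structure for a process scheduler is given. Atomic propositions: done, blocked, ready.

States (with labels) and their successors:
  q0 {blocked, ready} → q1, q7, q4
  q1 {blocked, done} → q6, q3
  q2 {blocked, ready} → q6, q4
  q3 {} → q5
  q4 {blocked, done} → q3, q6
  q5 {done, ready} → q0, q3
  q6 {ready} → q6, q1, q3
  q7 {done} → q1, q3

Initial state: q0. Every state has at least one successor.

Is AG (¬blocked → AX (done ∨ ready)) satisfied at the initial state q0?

States satisfying ¬blocked → AX (done ∨ ready): {q0, q1, q2, q3, q4}.
States satisfying AG (¬blocked → AX (done ∨ ready)): ∅.
q5 is reachable from q0 and violates ¬blocked → AX (done ∨ ready), so AG fails at q0.
q0 ∉ Sat(AG (¬blocked → AX (done ∨ ready))).

Does not hold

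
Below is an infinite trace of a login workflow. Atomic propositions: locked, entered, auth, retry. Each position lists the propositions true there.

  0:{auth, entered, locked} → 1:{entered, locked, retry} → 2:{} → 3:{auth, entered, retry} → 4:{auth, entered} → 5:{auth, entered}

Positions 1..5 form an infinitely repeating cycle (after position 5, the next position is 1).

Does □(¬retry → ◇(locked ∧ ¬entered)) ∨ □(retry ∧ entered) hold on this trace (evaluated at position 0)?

¬retry → ◇(locked ∧ ¬entered) must hold at every position from 0 onward. It fails at position 0, so □(¬retry → ◇(locked ∧ ¬entered)) is false.
Positions where ¬retry holds: 0, 2, 4, 5.
Check ◇(locked ∧ ¬entered) at each: 0→fails, 2→fails, 4→fails, 5→fails.
retry ∧ entered must hold at every position from 0 onward. It fails at position 0, so □(retry ∧ entered) is false.
At position 0: □(¬retry → ◇(locked ∧ ¬entered)) is false; □(retry ∧ entered) is false; so □(¬retry → ◇(locked ∧ ¬entered)) ∨ □(retry ∧ entered) is false.

Does not hold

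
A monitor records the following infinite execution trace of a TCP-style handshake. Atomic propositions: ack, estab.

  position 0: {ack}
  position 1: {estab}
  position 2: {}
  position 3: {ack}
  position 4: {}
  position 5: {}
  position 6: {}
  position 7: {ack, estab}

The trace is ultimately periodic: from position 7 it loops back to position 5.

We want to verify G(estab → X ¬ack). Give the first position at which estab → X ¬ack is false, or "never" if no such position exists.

never

estab → X ¬ack holds at every position 0..7, and those are all the positions the trace ever visits, so the invariant G(estab → X ¬ack) is never violated.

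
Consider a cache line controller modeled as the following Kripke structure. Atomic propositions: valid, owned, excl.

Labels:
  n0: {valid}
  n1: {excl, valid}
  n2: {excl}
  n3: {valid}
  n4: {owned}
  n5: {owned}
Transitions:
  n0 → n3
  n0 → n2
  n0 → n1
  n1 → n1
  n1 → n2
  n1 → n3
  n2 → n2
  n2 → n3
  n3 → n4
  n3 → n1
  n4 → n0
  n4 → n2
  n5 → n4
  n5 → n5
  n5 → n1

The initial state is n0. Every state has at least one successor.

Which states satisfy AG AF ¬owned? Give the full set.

{n0, n1, n2, n3, n4}

States satisfying AF ¬owned: {n0, n1, n2, n3, n4}.
States satisfying AG AF ¬owned: {n0, n1, n2, n3, n4}.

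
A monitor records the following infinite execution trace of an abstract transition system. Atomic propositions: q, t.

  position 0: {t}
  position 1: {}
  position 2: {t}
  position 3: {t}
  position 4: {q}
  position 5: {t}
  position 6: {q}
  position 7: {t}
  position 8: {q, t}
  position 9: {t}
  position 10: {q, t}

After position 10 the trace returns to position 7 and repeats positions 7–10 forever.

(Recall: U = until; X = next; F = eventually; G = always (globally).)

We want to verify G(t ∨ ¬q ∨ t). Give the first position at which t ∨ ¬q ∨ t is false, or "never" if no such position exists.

4

Check t ∨ ¬q ∨ t at each position in order: 0 ✓, 1 ✓, 2 ✓, 3 ✓.
At position 4 the labels are {q}, so t ∨ ¬q ∨ t is false there. This is the first violation.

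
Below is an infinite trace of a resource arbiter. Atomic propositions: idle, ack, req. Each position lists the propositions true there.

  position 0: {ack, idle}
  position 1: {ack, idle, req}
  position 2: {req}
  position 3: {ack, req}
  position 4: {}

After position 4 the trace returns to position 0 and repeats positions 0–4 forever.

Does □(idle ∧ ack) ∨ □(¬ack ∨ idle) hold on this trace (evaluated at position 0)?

Does not hold

idle ∧ ack must hold at every position from 0 onward. It fails at position 2, so □(idle ∧ ack) is false.
¬ack ∨ idle must hold at every position from 0 onward. It fails at position 3, so □(¬ack ∨ idle) is false.
At position 0: □(idle ∧ ack) is false; □(¬ack ∨ idle) is false; so □(idle ∧ ack) ∨ □(¬ack ∨ idle) is false.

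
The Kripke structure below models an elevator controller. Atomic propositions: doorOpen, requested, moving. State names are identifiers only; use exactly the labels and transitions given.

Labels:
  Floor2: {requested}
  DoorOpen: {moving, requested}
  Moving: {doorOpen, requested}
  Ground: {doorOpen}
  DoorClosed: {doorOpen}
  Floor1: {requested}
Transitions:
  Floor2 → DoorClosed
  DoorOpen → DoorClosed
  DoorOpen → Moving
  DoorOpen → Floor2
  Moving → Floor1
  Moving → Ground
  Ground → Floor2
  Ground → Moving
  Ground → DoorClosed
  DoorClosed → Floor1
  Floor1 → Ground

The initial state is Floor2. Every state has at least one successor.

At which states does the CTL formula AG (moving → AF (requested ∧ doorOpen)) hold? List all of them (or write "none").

{Floor2, Moving, Ground, DoorClosed, Floor1}

States satisfying moving → AF (requested ∧ doorOpen): {Floor2, Moving, Ground, DoorClosed, Floor1}.
States satisfying AG (moving → AF (requested ∧ doorOpen)): {Floor2, Moving, Ground, DoorClosed, Floor1}.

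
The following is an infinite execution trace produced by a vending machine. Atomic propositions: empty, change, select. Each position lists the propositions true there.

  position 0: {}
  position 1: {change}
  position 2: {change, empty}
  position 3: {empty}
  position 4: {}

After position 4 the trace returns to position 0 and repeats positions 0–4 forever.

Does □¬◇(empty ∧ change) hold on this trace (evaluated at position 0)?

Violated

¬◇(empty ∧ change) must hold at every position from 0 onward. It fails at position 0, so □¬◇(empty ∧ change) is false.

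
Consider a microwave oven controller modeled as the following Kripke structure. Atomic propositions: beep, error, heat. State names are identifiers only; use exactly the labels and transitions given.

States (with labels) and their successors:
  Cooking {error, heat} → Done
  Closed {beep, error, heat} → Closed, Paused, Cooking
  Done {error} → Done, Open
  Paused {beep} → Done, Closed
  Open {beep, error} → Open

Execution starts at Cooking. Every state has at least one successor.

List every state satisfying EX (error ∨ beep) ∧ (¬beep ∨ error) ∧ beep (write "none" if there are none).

{Closed, Open}

States satisfying error ∨ beep: {Cooking, Closed, Done, Paused, Open}.
States satisfying EX (error ∨ beep): {Cooking, Closed, Done, Paused, Open}.
States satisfying ¬beep: {Cooking, Done}.
States satisfying ¬beep ∨ error: {Cooking, Closed, Done, Open}.
States satisfying (¬beep ∨ error) ∧ beep: {Closed, Open}.
States satisfying EX (error ∨ beep) ∧ (¬beep ∨ error) ∧ beep: {Closed, Open}.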